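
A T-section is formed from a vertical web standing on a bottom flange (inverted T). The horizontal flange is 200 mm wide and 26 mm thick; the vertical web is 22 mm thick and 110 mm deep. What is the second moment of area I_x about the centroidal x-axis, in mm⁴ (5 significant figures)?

I_x ≈ 1.0369 × 10⁷ mm⁴

Break the section into simple shapes (no overlaps), measuring from the bottom-left corner of the bounding box.
Flange: 200 × 26, A = 5 200 mm², y = 13 mm, Ī = 292933.3 mm⁴.
Web: 22 × 110, A = 2 420 mm², y = 81 mm, Ī = 2 440 167 mm⁴.
Centroid: ȳ = ΣA·y / ΣA = 34.5958 mm.
Transfer each piece to the centroidal x-axis using Ī + A·d² with d = y − 34.5958:
  flange: d = -21.5958 mm → contributes +2 718 102 mm⁴
  web: d = 46.4042 mm → contributes +7 651 273 mm⁴
Total I = 10 369 375 mm⁴.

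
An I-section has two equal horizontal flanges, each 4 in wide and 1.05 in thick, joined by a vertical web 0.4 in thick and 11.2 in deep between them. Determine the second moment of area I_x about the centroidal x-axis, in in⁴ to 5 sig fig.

I_x ≈ 362.73 in⁴

Decompose the section into non-overlapping parts with the origin at the bottom-left of its bounding rectangle.
Bottom flange: 4 × 1.05, A = 4.2 in², y = 0.525 in, Ī = 0.385875 in⁴.
Web: 0.4 × 11.2, A = 4.48 in², y = 6.65 in, Ī = 46.83093 in⁴.
Top flange: 4 × 1.05, A = 4.2 in², y = 12.775 in, Ī = 0.385875 in⁴.
By symmetry the centroid is at mid-height, ȳ = 6.65 in.
Transfer each piece to the centroidal x-axis using Ī + A·d² with d = y − 6.65:
  bottom flange: d = -6.125 in → contributes +157.9515 in⁴
  web: d = 0 in → contributes +46.83093 in⁴
  top flange: d = 6.125 in → contributes +157.9515 in⁴
Total I = 362.7339 in⁴.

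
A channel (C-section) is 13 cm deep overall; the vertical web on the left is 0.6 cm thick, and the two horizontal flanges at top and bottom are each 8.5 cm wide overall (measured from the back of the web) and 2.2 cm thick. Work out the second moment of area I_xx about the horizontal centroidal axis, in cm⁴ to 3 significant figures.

I_xx ≈ 1140 cm⁴

Treat the section as a set of non-overlapping primitives; coordinates are from the bounding-box lower-left.
Web: 0.6 × 13, A = 7.8 cm², y = 6.5 cm, Ī = 109.85 cm⁴.
Top flange (beyond web): 7.9 × 2.2, A = 17.38 cm², y = 11.9 cm, Ī = 7.0099 cm⁴.
Bottom flange (beyond web): 7.9 × 2.2, A = 17.38 cm², y = 1.1 cm, Ī = 7.0099 cm⁴.
By symmetry the centroid is at mid-height, ȳ = 6.5 cm.
Transfer each piece to the horizontal centroidal axis using Ī + A·d² with d = y − 6.5:
  web: d = 0 cm → contributes +109.85 cm⁴
  top flange (beyond web): d = 5.4 cm → contributes +513.81 cm⁴
  bottom flange (beyond web): d = -5.4 cm → contributes +513.81 cm⁴
Total I = 1137.5 cm⁴.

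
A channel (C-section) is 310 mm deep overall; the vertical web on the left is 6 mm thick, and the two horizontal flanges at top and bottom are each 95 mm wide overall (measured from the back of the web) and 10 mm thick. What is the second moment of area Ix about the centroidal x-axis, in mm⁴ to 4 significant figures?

Ix ≈ 5.496 × 10⁷ mm⁴

Break the section into simple shapes (no overlaps), measuring from the bottom-left corner of the bounding box.
Web: 6 × 310, A = 1 860 mm², y = 155 mm, Ī = 14 895 500 mm⁴.
Top flange (beyond web): 89 × 10, A = 890 mm², y = 305 mm, Ī = 7416.67 mm⁴.
Bottom flange (beyond web): 89 × 10, A = 890 mm², y = 5 mm, Ī = 7416.67 mm⁴.
By symmetry the centroid is at mid-height, ȳ = 155 mm.
Transfer each piece to the centroidal x-axis using Ī + A·d² with d = y − 155:
  web: d = 0 mm → contributes +14 895 500 mm⁴
  top flange (beyond web): d = 150 mm → contributes +20 032 417 mm⁴
  bottom flange (beyond web): d = -150 mm → contributes +20 032 417 mm⁴
Total I = 54 960 333 mm⁴.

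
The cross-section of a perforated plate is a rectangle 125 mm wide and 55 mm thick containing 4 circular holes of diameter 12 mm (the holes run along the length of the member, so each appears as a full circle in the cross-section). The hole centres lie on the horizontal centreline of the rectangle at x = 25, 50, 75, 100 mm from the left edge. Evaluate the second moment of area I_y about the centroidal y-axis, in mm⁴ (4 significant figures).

Split into non-overlapping primitives; take the origin at the lower-left of the bounding box.
Plate: 125 × 55, A = 6 875 mm², x = 62.5 mm, Ī = 8 951 823 mm⁴.
Hole 1 (subtracted): ⌀12, A = 113.097 mm², x = 25 mm, Ī = 1017.88 mm⁴.
Hole 2 (subtracted): ⌀12, A = 113.097 mm², x = 50 mm, Ī = 1017.88 mm⁴.
Hole 3 (subtracted): ⌀12, A = 113.097 mm², x = 75 mm, Ī = 1017.88 mm⁴.
Hole 4 (subtracted): ⌀12, A = 113.097 mm², x = 100 mm, Ī = 1017.88 mm⁴.
By symmetry the centroid is at mid-width, x̄ = 62.5 mm.
Transfer each piece to the centroidal y-axis using Ī + A·d² with d = x − 62.5:
  plate: d = 0 mm → contributes +8 951 823 mm⁴
  hole 1: d = -37.5 mm → contributes −160 061 mm⁴
  hole 2: d = -12.5 mm → contributes −18689.3 mm⁴
  hole 3: d = 12.5 mm → contributes −18689.3 mm⁴
  hole 4: d = 37.5 mm → contributes −160 061 mm⁴
Total I = 8 594 322 mm⁴.

I_y ≈ 8.594 × 10⁶ mm⁴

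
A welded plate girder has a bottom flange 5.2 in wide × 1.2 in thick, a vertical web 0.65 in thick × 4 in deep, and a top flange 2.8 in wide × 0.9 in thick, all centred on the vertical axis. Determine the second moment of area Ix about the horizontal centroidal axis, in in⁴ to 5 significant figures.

Ix ≈ 52.803 in⁴

Treat the section as a set of non-overlapping primitives; coordinates are from the bounding-box lower-left.
Bottom plate: 5.2 × 1.2, A = 6.24 in², y = 0.6 in, Ī = 0.7488 in⁴.
Web plate: 0.65 × 4, A = 2.6 in², y = 3.2 in, Ī = 3.466667 in⁴.
Top plate: 2.8 × 0.9, A = 2.52 in², y = 5.65 in, Ī = 0.1701 in⁴.
Centroid: ȳ = ΣA·y / ΣA = 2.315317 in.
Transfer each piece to the horizontal centroidal axis using Ī + A·d² with d = y − 2.315317:
  bottom plate: d = -1.715317 in → contributes +19.10883 in⁴
  web plate: d = 0.8846831 in → contributes +5.501594 in⁴
  top plate: d = 3.334683 in → contributes +28.19278 in⁴
Total I = 52.8032 in⁴.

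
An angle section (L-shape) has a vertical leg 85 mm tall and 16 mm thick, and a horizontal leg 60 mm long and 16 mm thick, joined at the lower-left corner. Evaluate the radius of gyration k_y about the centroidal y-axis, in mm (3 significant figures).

k_y ≈ 16.5 mm

Break the section into simple shapes (no overlaps), measuring from the bottom-left corner of the bounding box.
Vertical leg: 16 × 85, A = 1 360 mm², x = 8 mm, Ī = 29 013 mm⁴.
Horizontal leg (remainder): 44 × 16, A = 704 mm², x = 38 mm, Ī = 113 579 mm⁴.
Centroid: x̄ = ΣA·x / ΣA = 18.233 mm.
Transfer each piece to the centroidal y-axis using Ī + A·d² with d = x − 18.233:
  vertical leg: d = -10.233 mm → contributes +171 412 mm⁴
  horizontal leg (remainder): d = 19.767 mm → contributes +388 668 mm⁴
Total I = 560 080 mm⁴.
Radius of gyration: k = √(I/A) = √(560 080 / 2 064) = 16.473 mm.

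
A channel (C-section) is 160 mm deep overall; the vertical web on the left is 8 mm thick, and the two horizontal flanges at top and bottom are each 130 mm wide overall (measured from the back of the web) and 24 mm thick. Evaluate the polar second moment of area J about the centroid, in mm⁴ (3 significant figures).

Treat the section as a set of non-overlapping primitives; coordinates are from the bounding-box lower-left.
Web: 8 × 160, A = 1 280 mm², y = 80 mm, Ī = 2 730 667 mm⁴.
Top flange (beyond web): 122 × 24, A = 2 928 mm², y = 148 mm, Ī = 140 544 mm⁴.
Bottom flange (beyond web): 122 × 24, A = 2 928 mm², y = 12 mm, Ī = 140 544 mm⁴.
By symmetry the centroid is at mid-height, ȳ = 80 mm.
Transfer each piece to the centroidal x-axis using Ī + A·d² with d = y − 80:
  web: d = 0 mm → contributes +2 730 667 mm⁴
  top flange (beyond web): d = 68 mm → contributes +13 679 616 mm⁴
  bottom flange (beyond web): d = -68 mm → contributes +13 679 616 mm⁴
Total I = 30 089 899 mm⁴.
For the y-axis: x̄ = 57.341 mm.
Repeating about the centroidal y-axis gives I_y = 11 708 174 mm⁴.
Polar second moment: J = I_x + I_y = 41 798 072 mm⁴.

J ≈ 4.18 × 10⁷ mm⁴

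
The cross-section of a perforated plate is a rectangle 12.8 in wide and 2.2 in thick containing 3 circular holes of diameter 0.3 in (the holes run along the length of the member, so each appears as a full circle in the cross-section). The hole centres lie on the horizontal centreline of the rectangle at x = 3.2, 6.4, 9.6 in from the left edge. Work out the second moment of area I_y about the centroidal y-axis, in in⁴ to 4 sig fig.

I_y ≈ 383.0 in⁴

Treat the section as a set of non-overlapping primitives; coordinates are from the bounding-box lower-left.
Plate: 12.8 × 2.2, A = 28.16 in², x = 6.4 in, Ī = 384.478 in⁴.
Hole 1 (subtracted): ⌀0.3, A = 0.0706858 in², x = 3.2 in, Ī = 0.000397608 in⁴.
Hole 2 (subtracted): ⌀0.3, A = 0.0706858 in², x = 6.4 in, Ī = 0.000397608 in⁴.
Hole 3 (subtracted): ⌀0.3, A = 0.0706858 in², x = 9.6 in, Ī = 0.000397608 in⁴.
By symmetry the centroid is at mid-width, x̄ = 6.4 in.
Transfer each piece to the centroidal y-axis using Ī + A·d² with d = x − 6.4:
  plate: d = 0 in → contributes +384.478 in⁴
  hole 1: d = -3.2 in → contributes −0.724221 in⁴
  hole 2: d = 0 in → contributes −0.000397608 in⁴
  hole 3: d = 3.2 in → contributes −0.724221 in⁴
Total I = 383.029 in⁴.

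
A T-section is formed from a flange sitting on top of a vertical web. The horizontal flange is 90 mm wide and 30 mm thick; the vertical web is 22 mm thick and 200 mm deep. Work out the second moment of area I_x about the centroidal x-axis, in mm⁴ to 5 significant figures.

Split into non-overlapping primitives; take the origin at the lower-left of the bounding box.
Flange: 90 × 30, A = 2 700 mm², y = 215 mm, Ī = 202 500 mm⁴.
Web: 22 × 200, A = 4 400 mm², y = 100 mm, Ī = 14 666 667 mm⁴.
Centroid: ȳ = ΣA·y / ΣA = 143.7324 mm.
Transfer each piece to the centroidal x-axis using Ī + A·d² with d = y − 143.7324:
  flange: d = 71.26761 mm → contributes +13 915 993 mm⁴
  web: d = -43.73239 mm → contributes +23 081 765 mm⁴
Total I = 36 997 758 mm⁴.

I_x ≈ 3.6998 × 10⁷ mm⁴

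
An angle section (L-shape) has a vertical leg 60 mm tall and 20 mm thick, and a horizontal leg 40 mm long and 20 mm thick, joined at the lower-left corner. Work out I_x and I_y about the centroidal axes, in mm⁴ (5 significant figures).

Treat the section as a set of non-overlapping primitives; coordinates are from the bounding-box lower-left.
Vertical leg: 20 × 60, A = 1 200 mm², y = 30 mm, Ī = 360 000 mm⁴.
Horizontal leg (remainder): 20 × 20, A = 400 mm², y = 10 mm, Ī = 13333.33 mm⁴.
Centroid: ȳ = ΣA·y / ΣA = 25 mm.
Transfer each piece to the centroidal x-axis using Ī + A·d² with d = y − 25:
  vertical leg: d = 5 mm → contributes +390 000 mm⁴
  horizontal leg (remainder): d = -15 mm → contributes +103333.3 mm⁴
Total I = 493333.3 mm⁴.
For the y-axis: x̄ = 15 mm.
Repeating about the centroidal y-axis gives I_y = 173333.3 mm⁴.

I_x ≈ 4.9333 × 10⁵ mm⁴, I_y ≈ 1.7333 × 10⁵ mm⁴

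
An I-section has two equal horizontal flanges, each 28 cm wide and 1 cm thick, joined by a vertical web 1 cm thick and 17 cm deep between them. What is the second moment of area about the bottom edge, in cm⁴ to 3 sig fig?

I_base ≈ 1.15 × 10⁴ cm⁴

Split into non-overlapping primitives; take the origin at the lower-left of the bounding box.
Bottom flange: 28 × 1, A = 28 cm², y = 0.5 cm, Ī = 2.3333 cm⁴.
Web: 1 × 17, A = 17 cm², y = 9.5 cm, Ī = 409.42 cm⁴.
Top flange: 28 × 1, A = 28 cm², y = 18.5 cm, Ī = 2.3333 cm⁴.
Transfer each piece to the bottom edge using Ī + A·d² with d = y − 0:
  bottom flange: d = 0.5 cm → contributes +9.3333 cm⁴
  web: d = 9.5 cm → contributes +1943.7 cm⁴
  top flange: d = 18.5 cm → contributes +9585.3 cm⁴
Total I = 11 538 cm⁴.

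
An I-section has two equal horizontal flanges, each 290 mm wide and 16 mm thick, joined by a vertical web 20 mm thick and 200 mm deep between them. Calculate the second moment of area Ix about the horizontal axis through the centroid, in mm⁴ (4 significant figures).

Ix ≈ 1.218 × 10⁸ mm⁴

Break the section into simple shapes (no overlaps), measuring from the bottom-left corner of the bounding box.
Bottom flange: 290 × 16, A = 4 640 mm², y = 8 mm, Ī = 98986.7 mm⁴.
Web: 20 × 200, A = 4 000 mm², y = 116 mm, Ī = 13 333 333 mm⁴.
Top flange: 290 × 16, A = 4 640 mm², y = 224 mm, Ī = 98986.7 mm⁴.
By symmetry the centroid is at mid-height, ȳ = 116 mm.
Transfer each piece to the horizontal axis through the centroid using Ī + A·d² with d = y − 116:
  bottom flange: d = -108 mm → contributes +54 219 947 mm⁴
  web: d = 0 mm → contributes +13 333 333 mm⁴
  top flange: d = 108 mm → contributes +54 219 947 mm⁴
Total I = 121 773 227 mm⁴.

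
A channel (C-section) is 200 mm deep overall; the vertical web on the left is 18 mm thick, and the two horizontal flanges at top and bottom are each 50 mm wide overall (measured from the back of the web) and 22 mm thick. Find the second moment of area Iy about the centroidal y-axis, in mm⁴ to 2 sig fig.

Split into non-overlapping primitives; take the origin at the lower-left of the bounding box.
Web: 18 × 200, A = 3 600 mm², x = 9 mm, Ī = 97 200 mm⁴.
Top flange (beyond web): 32 × 22, A = 704 mm², x = 34 mm, Ī = 60 075 mm⁴.
Bottom flange (beyond web): 32 × 22, A = 704 mm², x = 34 mm, Ī = 60 075 mm⁴.
Centroid: x̄ = ΣA·x / ΣA = 16.03 mm.
Transfer each piece to the centroidal y-axis using Ī + A·d² with d = x − 16.03:
  web: d = -7.029 mm → contributes +275 052 mm⁴
  top flange (beyond web): d = 17.97 mm → contributes +287 443 mm⁴
  bottom flange (beyond web): d = 17.97 mm → contributes +287 443 mm⁴
Total I = 849 937 mm⁴.

Iy ≈ 8.5 × 10⁵ mm⁴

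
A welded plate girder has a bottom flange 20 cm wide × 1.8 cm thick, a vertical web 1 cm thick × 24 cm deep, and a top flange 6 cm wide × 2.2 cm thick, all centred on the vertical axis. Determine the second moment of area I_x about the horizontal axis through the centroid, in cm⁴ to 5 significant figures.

I_x ≈ 8262.4 cm⁴

Decompose the section into non-overlapping parts with the origin at the bottom-left of its bounding rectangle.
Bottom plate: 20 × 1.8, A = 36 cm², y = 0.9 cm, Ī = 9.72 cm⁴.
Web plate: 1 × 24, A = 24 cm², y = 13.8 cm, Ī = 1 152 cm⁴.
Top plate: 6 × 2.2, A = 13.2 cm², y = 26.9 cm, Ī = 5.324 cm⁴.
Centroid: ȳ = ΣA·y / ΣA = 9.818033 cm.
Transfer each piece to the horizontal axis through the centroid using Ī + A·d² with d = y − 9.818033:
  bottom plate: d = -8.918033 cm → contributes +2872.847 cm⁴
  web plate: d = 3.981967 cm → contributes +1532.546 cm⁴
  top plate: d = 17.08197 cm → contributes +3 857 cm⁴
Total I = 8262.392 cm⁴.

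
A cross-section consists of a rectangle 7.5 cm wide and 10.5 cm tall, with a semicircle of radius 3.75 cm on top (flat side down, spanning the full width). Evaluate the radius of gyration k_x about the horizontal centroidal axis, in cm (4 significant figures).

Decompose the section into non-overlapping parts with the origin at the bottom-left of its bounding rectangle.
Rectangular body: 7.5 × 10.5, A = 78.75 cm², y = 5.25 cm, Ī = 723.516 cm⁴.
Semicircular cap: semicircle r = 3.75, A = 22.0893 cm², y = 12.0915 cm, Ī = 21.7049 cm⁴.
Centroid: ȳ = ΣA·y / ΣA = 6.74867 cm.
Transfer each piece to the horizontal centroidal axis using Ī + A·d² with d = y − 6.74867:
  rectangular body: d = -1.49867 cm → contributes +900.39 cm⁴
  semicircular cap: d = 5.34288 cm → contributes +652.274 cm⁴
Total I = 1552.66 cm⁴.
Radius of gyration: k = √(I/A) = √(1552.66 / 100.839) = 3.92395 cm.

k_x ≈ 3.924 cm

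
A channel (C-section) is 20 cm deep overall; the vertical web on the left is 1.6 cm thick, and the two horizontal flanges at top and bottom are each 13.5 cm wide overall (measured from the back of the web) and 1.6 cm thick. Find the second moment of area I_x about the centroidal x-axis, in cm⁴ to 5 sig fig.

Decompose the section into non-overlapping parts with the origin at the bottom-left of its bounding rectangle.
Web: 1.6 × 20, A = 32 cm², y = 10 cm, Ī = 1066.667 cm⁴.
Top flange (beyond web): 11.9 × 1.6, A = 19.04 cm², y = 19.2 cm, Ī = 4.061867 cm⁴.
Bottom flange (beyond web): 11.9 × 1.6, A = 19.04 cm², y = 0.8 cm, Ī = 4.061867 cm⁴.
By symmetry the centroid is at mid-height, ȳ = 10 cm.
Transfer each piece to the centroidal x-axis using Ī + A·d² with d = y − 10:
  web: d = 0 cm → contributes +1066.667 cm⁴
  top flange (beyond web): d = 9.2 cm → contributes +1615.607 cm⁴
  bottom flange (beyond web): d = -9.2 cm → contributes +1615.607 cm⁴
Total I = 4297.882 cm⁴.

I_x ≈ 4297.9 cm⁴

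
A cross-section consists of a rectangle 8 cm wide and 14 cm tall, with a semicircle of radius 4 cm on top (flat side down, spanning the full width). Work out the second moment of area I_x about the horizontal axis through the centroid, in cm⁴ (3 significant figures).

Treat the section as a set of non-overlapping primitives; coordinates are from the bounding-box lower-left.
Rectangular body: 8 × 14, A = 112 cm², y = 7 cm, Ī = 1829.3 cm⁴.
Semicircular cap: semicircle r = 4, A = 25.133 cm², y = 15.698 cm, Ī = 28.098 cm⁴.
Centroid: ȳ = ΣA·y / ΣA = 8.594 cm.
Transfer each piece to the horizontal axis through the centroid using Ī + A·d² with d = y − 8.594:
  rectangular body: d = -1.594 cm → contributes +2113.9 cm⁴
  semicircular cap: d = 7.1036 cm → contributes +1296.3 cm⁴
Total I = 3410.3 cm⁴.

I_x ≈ 3410 cm⁴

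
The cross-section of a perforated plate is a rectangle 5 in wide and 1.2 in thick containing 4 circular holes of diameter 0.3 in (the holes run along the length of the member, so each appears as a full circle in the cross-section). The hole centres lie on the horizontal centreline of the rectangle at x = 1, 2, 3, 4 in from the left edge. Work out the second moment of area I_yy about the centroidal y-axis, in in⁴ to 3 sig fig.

I_yy ≈ 12.1 in⁴

Decompose the section into non-overlapping parts with the origin at the bottom-left of its bounding rectangle.
Plate: 5 × 1.2, A = 6 in², x = 2.5 in, Ī = 12.5 in⁴.
Hole 1 (subtracted): ⌀0.3, A = 0.070686 in², x = 1 in, Ī = 0.00039761 in⁴.
Hole 2 (subtracted): ⌀0.3, A = 0.070686 in², x = 2 in, Ī = 0.00039761 in⁴.
Hole 3 (subtracted): ⌀0.3, A = 0.070686 in², x = 3 in, Ī = 0.00039761 in⁴.
Hole 4 (subtracted): ⌀0.3, A = 0.070686 in², x = 4 in, Ī = 0.00039761 in⁴.
By symmetry the centroid is at mid-width, x̄ = 2.5 in.
Transfer each piece to the centroidal y-axis using Ī + A·d² with d = x − 2.5:
  plate: d = 0 in → contributes +12.5 in⁴
  hole 1: d = -1.5 in → contributes −0.15944 in⁴
  hole 2: d = -0.5 in → contributes −0.018069 in⁴
  hole 3: d = 0.5 in → contributes −0.018069 in⁴
  hole 4: d = 1.5 in → contributes −0.15944 in⁴
Total I = 12.145 in⁴.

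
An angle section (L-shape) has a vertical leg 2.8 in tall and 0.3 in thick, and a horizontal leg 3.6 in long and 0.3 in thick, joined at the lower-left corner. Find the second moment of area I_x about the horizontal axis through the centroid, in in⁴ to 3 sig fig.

Break the section into simple shapes (no overlaps), measuring from the bottom-left corner of the bounding box.
Vertical leg: 0.3 × 2.8, A = 0.84 in², y = 1.4 in, Ī = 0.5488 in⁴.
Horizontal leg (remainder): 3.3 × 0.3, A = 0.99 in², y = 0.15 in, Ī = 0.007425 in⁴.
Centroid: ȳ = ΣA·y / ΣA = 0.72377 in.
Transfer each piece to the horizontal axis through the centroid using Ī + A·d² with d = y − 0.72377:
  vertical leg: d = 0.67623 in → contributes +0.93292 in⁴
  horizontal leg (remainder): d = -0.57377 in → contributes +0.33335 in⁴
Total I = 1.2663 in⁴.

I_x ≈ 1.27 in⁴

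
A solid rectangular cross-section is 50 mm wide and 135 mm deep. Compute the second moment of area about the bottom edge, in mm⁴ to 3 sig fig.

I_base ≈ 4.10 × 10⁷ mm⁴

The section: 50 × 135, A = 6 750 mm², y = 67.5 mm, Ī = 10 251 563 mm⁴.
Transfer it to a horizontal axis along the bottom face using Ī + A·d² with d = y − 0:
  the section: d = 67.5 mm → contributes +41 006 250 mm⁴
Total I = 41 006 250 mm⁴.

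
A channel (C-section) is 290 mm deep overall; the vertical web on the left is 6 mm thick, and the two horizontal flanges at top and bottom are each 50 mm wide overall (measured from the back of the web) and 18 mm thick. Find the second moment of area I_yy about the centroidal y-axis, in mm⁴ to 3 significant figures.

Break the section into simple shapes (no overlaps), measuring from the bottom-left corner of the bounding box.
Web: 6 × 290, A = 1 740 mm², x = 3 mm, Ī = 5 220 mm⁴.
Top flange (beyond web): 44 × 18, A = 792 mm², x = 28 mm, Ī = 127 776 mm⁴.
Bottom flange (beyond web): 44 × 18, A = 792 mm², x = 28 mm, Ī = 127 776 mm⁴.
Centroid: x̄ = ΣA·x / ΣA = 14.913 mm.
Transfer each piece to the centroidal y-axis using Ī + A·d² with d = x − 14.913:
  web: d = -11.913 mm → contributes +252 175 mm⁴
  top flange (beyond web): d = 13.087 mm → contributes +263 414 mm⁴
  bottom flange (beyond web): d = 13.087 mm → contributes +263 414 mm⁴
Total I = 779 003 mm⁴.

I_yy ≈ 7.79 × 10⁵ mm⁴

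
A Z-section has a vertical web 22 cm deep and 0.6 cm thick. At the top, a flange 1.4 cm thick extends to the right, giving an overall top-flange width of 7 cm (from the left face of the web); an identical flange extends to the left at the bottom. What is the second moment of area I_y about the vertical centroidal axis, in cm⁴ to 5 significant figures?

I_y ≈ 281.08 cm⁴

Split into non-overlapping primitives; take the origin at the lower-left of the bounding box.
Web: 0.6 × 22, A = 13.2 cm², x = 6.7 cm, Ī = 0.396 cm⁴.
Top flange (beyond web): 6.4 × 1.4, A = 8.96 cm², x = 10.2 cm, Ī = 30.58347 cm⁴.
Bottom flange (beyond web): 6.4 × 1.4, A = 8.96 cm², x = 3.2 cm, Ī = 30.58347 cm⁴.
Centroid: x̄ = ΣA·x / ΣA = 6.7 cm.
Transfer each piece to the vertical centroidal axis using Ī + A·d² with d = x − 6.7:
  web: d = 0 cm → contributes +0.396 cm⁴
  top flange (beyond web): d = 3.5 cm → contributes +140.3435 cm⁴
  bottom flange (beyond web): d = -3.5 cm → contributes +140.3435 cm⁴
Total I = 281.0829 cm⁴.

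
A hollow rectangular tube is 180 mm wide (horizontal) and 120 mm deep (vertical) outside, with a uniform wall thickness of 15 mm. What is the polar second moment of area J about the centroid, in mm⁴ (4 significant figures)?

J ≈ 4.982 × 10⁷ mm⁴

Treat the section as a set of non-overlapping primitives; coordinates are from the bounding-box lower-left.
Outer rectangle: 180 × 120, A = 21 600 mm², y = 60 mm, Ī = 25 920 000 mm⁴.
Inner void (subtracted): 150 × 90, A = 13 500 mm², y = 60 mm, Ī = 9 112 500 mm⁴.
By symmetry the centroid is at mid-height, ȳ = 60 mm.
All pieces are centred on the centroidal x-axis, so I = ΣĪ (holes subtracted) = 16 807 500 mm⁴.
Repeating about the centroidal y-axis gives I_y = 33 007 500 mm⁴.
Polar second moment: J = I_x + I_y = 49 815 000 mm⁴.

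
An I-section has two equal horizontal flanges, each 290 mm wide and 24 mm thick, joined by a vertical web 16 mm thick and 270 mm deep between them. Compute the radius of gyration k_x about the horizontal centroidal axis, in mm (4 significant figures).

k_x ≈ 134.0 mm

Split into non-overlapping primitives; take the origin at the lower-left of the bounding box.
Bottom flange: 290 × 24, A = 6 960 mm², y = 12 mm, Ī = 334 080 mm⁴.
Web: 16 × 270, A = 4 320 mm², y = 159 mm, Ī = 26 244 000 mm⁴.
Top flange: 290 × 24, A = 6 960 mm², y = 306 mm, Ī = 334 080 mm⁴.
By symmetry the centroid is at mid-height, ȳ = 159 mm.
Transfer each piece to the horizontal centroidal axis using Ī + A·d² with d = y − 159:
  bottom flange: d = -147 mm → contributes +150 732 720 mm⁴
  web: d = 0 mm → contributes +26 244 000 mm⁴
  top flange: d = 147 mm → contributes +150 732 720 mm⁴
Total I = 327 709 440 mm⁴.
Radius of gyration: k = √(I/A) = √(327 709 440 / 18 240) = 134.039 mm.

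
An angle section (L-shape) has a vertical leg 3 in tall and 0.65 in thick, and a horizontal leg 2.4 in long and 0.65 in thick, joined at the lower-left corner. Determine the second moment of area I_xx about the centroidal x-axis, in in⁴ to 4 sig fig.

I_xx ≈ 2.494 in⁴

Split into non-overlapping primitives; take the origin at the lower-left of the bounding box.
Vertical leg: 0.65 × 3, A = 1.95 in², y = 1.5 in, Ī = 1.4625 in⁴.
Horizontal leg (remainder): 1.75 × 0.65, A = 1.1375 in², y = 0.325 in, Ī = 0.0400495 in⁴.
Centroid: ȳ = ΣA·y / ΣA = 1.06711 in.
Transfer each piece to the centroidal x-axis using Ī + A·d² with d = y − 1.06711:
  vertical leg: d = 0.432895 in → contributes +1.82793 in⁴
  horizontal leg (remainder): d = -0.742105 in → contributes +0.666494 in⁴
Total I = 2.49442 in⁴.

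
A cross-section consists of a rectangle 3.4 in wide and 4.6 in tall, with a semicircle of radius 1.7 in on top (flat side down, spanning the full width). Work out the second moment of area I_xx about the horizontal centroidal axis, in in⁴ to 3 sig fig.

I_xx ≈ 60.6 in⁴

Decompose the section into non-overlapping parts with the origin at the bottom-left of its bounding rectangle.
Rectangular body: 3.4 × 4.6, A = 15.64 in², y = 2.3 in, Ī = 27.579 in⁴.
Semicircular cap: semicircle r = 1.7, A = 4.5396 in², y = 5.3215 in, Ī = 0.9167 in⁴.
Centroid: ȳ = ΣA·y / ΣA = 2.9797 in.
Transfer each piece to the horizontal centroidal axis using Ī + A·d² with d = y − 2.9797:
  rectangular body: d = -0.67972 in → contributes +34.804 in⁴
  semicircular cap: d = 2.3418 in → contributes +25.812 in⁴
Total I = 60.616 in⁴.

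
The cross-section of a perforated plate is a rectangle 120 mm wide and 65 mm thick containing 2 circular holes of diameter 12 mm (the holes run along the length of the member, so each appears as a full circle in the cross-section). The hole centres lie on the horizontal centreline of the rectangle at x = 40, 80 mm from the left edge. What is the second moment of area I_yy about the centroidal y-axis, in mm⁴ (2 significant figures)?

I_yy ≈ 9.3 × 10⁶ mm⁴

Split into non-overlapping primitives; take the origin at the lower-left of the bounding box.
Plate: 120 × 65, A = 7 800 mm², x = 60 mm, Ī = 9 360 000 mm⁴.
Hole 1 (subtracted): ⌀12, A = 113.1 mm², x = 40 mm, Ī = 1 018 mm⁴.
Hole 2 (subtracted): ⌀12, A = 113.1 mm², x = 80 mm, Ī = 1 018 mm⁴.
By symmetry the centroid is at mid-width, x̄ = 60 mm.
Transfer each piece to the centroidal y-axis using Ī + A·d² with d = x − 60:
  plate: d = 0 mm → contributes +9 360 000 mm⁴
  hole 1: d = -20 mm → contributes −46 257 mm⁴
  hole 2: d = 20 mm → contributes −46 257 mm⁴
Total I = 9 267 486 mm⁴.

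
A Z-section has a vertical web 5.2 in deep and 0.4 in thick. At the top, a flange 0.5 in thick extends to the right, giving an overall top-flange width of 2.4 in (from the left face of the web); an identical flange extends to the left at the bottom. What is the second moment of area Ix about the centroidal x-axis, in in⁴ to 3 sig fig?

Break the section into simple shapes (no overlaps), measuring from the bottom-left corner of the bounding box.
Web: 0.4 × 5.2, A = 2.08 in², y = 2.6 in, Ī = 4.6869 in⁴.
Top flange (beyond web): 2 × 0.5, A = 1 in², y = 4.95 in, Ī = 0.020833 in⁴.
Bottom flange (beyond web): 2 × 0.5, A = 1 in², y = 0.25 in, Ī = 0.020833 in⁴.
Centroid: ȳ = ΣA·y / ΣA = 2.6 in.
Transfer each piece to the centroidal x-axis using Ī + A·d² with d = y − 2.6:
  web: d = 0 in → contributes +4.6869 in⁴
  top flange (beyond web): d = 2.35 in → contributes +5.5433 in⁴
  bottom flange (beyond web): d = -2.35 in → contributes +5.5433 in⁴
Total I = 15.774 in⁴.

Ix ≈ 15.8 in⁴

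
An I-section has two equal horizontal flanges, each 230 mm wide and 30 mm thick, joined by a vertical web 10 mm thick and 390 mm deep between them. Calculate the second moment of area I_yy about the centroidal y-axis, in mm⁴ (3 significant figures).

I_yy ≈ 6.09 × 10⁷ mm⁴

Split into non-overlapping primitives; take the origin at the lower-left of the bounding box.
Bottom flange: 230 × 30, A = 6 900 mm², x = 115 mm, Ī = 30 417 500 mm⁴.
Web: 10 × 390, A = 3 900 mm², x = 115 mm, Ī = 32 500 mm⁴.
Top flange: 230 × 30, A = 6 900 mm², x = 115 mm, Ī = 30 417 500 mm⁴.
By symmetry the centroid is at mid-width, x̄ = 115 mm.
All pieces are centred on the centroidal y-axis, so I = ΣĪ = 60 867 500 mm⁴.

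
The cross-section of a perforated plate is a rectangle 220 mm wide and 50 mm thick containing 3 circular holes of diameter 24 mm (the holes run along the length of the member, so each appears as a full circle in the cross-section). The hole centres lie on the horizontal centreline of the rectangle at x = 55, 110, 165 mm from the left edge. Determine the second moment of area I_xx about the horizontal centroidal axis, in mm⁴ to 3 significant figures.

Treat the section as a set of non-overlapping primitives; coordinates are from the bounding-box lower-left.
Plate: 220 × 50, A = 11 000 mm², y = 25 mm, Ī = 2 291 667 mm⁴.
Hole 1 (subtracted): ⌀24, A = 452.39 mm², y = 25 mm, Ī = 16 286 mm⁴.
Hole 2 (subtracted): ⌀24, A = 452.39 mm², y = 25 mm, Ī = 16 286 mm⁴.
Hole 3 (subtracted): ⌀24, A = 452.39 mm², y = 25 mm, Ī = 16 286 mm⁴.
By symmetry the centroid is at mid-height, ȳ = 25 mm.
All pieces are centred on the horizontal centroidal axis, so I = ΣĪ (holes subtracted) = 2 242 809 mm⁴.

I_xx ≈ 2.24 × 10⁶ mm⁴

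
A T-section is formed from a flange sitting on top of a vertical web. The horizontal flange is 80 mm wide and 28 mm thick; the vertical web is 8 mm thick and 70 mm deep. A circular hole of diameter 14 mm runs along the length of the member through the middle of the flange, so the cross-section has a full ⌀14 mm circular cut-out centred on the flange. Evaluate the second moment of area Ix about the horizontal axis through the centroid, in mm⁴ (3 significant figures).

Break the section into simple shapes (no overlaps), measuring from the bottom-left corner of the bounding box.
Flange: 80 × 28, A = 2 240 mm², y = 84 mm, Ī = 146 347 mm⁴.
Web: 8 × 70, A = 560 mm², y = 35 mm, Ī = 228 667 mm⁴.
Hole (subtracted): ⌀14, A = 153.94 mm², y = 84 mm, Ī = 1885.7 mm⁴.
Centroid: ȳ = ΣA·y / ΣA = 73.63 mm.
Transfer each piece to the horizontal axis through the centroid using Ī + A·d² with d = y − 73.63:
  flange: d = 10.37 mm → contributes +387 235 mm⁴
  web: d = -38.63 mm → contributes +1 064 336 mm⁴
  hole: d = 10.37 mm → contributes −18 440 mm⁴
Total I = 1 433 131 mm⁴.

Ix ≈ 1.43 × 10⁶ mm⁴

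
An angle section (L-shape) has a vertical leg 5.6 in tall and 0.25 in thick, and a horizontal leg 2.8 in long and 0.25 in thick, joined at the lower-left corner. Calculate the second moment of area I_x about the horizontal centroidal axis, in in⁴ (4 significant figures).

Split into non-overlapping primitives; take the origin at the lower-left of the bounding box.
Vertical leg: 0.25 × 5.6, A = 1.4 in², y = 2.8 in, Ī = 3.65867 in⁴.
Horizontal leg (remainder): 2.55 × 0.25, A = 0.6375 in², y = 0.125 in, Ī = 0.00332031 in⁴.
Centroid: ȳ = ΣA·y / ΣA = 1.96304 in.
Transfer each piece to the horizontal centroidal axis using Ī + A·d² with d = y − 1.96304:
  vertical leg: d = 0.836963 in → contributes +4.63938 in⁴
  horizontal leg (remainder): d = -1.83804 in → contributes +2.15704 in⁴
Total I = 6.79641 in⁴.

I_x ≈ 6.796 in⁴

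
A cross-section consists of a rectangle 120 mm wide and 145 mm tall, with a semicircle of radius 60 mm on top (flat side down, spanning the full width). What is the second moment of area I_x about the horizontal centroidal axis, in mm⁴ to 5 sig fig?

I_x ≈ 7.2868 × 10⁷ mm⁴

Treat the section as a set of non-overlapping primitives; coordinates are from the bounding-box lower-left.
Rectangular body: 120 × 145, A = 17 400 mm², y = 72.5 mm, Ī = 30 486 250 mm⁴.
Semicircular cap: semicircle r = 60, A = 5654.867 mm², y = 170.4648 mm, Ī = 1 422 450 mm⁴.
Centroid: ȳ = ΣA·y / ΣA = 96.52867 mm.
Transfer each piece to the horizontal centroidal axis using Ī + A·d² with d = y − 96.52867:
  rectangular body: d = -24.02867 mm → contributes +40 532 612 mm⁴
  semicircular cap: d = 73.93612 mm → contributes +32 335 060 mm⁴
Total I = 72 867 672 mm⁴.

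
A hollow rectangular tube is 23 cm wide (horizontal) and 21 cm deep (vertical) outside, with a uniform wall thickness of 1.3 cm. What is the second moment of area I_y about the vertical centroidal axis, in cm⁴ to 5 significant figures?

Break the section into simple shapes (no overlaps), measuring from the bottom-left corner of the bounding box.
Outer rectangle: 23 × 21, A = 483 cm², x = 11.5 cm, Ī = 21292.25 cm⁴.
Inner void (subtracted): 20.4 × 18.4, A = 375.36 cm², x = 11.5 cm, Ī = 13017.48 cm⁴.
By symmetry the centroid is at mid-width, x̄ = 11.5 cm.
All pieces are centred on the vertical centroidal axis, so I = ΣĪ (holes subtracted) = 8274.765 cm⁴.

I_y ≈ 8274.8 cm⁴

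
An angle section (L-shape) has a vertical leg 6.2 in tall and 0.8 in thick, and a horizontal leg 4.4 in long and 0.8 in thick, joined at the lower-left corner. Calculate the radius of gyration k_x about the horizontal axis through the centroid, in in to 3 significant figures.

Break the section into simple shapes (no overlaps), measuring from the bottom-left corner of the bounding box.
Vertical leg: 0.8 × 6.2, A = 4.96 in², y = 3.1 in, Ī = 15.889 in⁴.
Horizontal leg (remainder): 3.6 × 0.8, A = 2.88 in², y = 0.4 in, Ī = 0.1536 in⁴.
Centroid: ȳ = ΣA·y / ΣA = 2.1082 in.
Transfer each piece to the horizontal axis through the centroid using Ī + A·d² with d = y − 2.1082:
  vertical leg: d = 0.99184 in → contributes +20.768 in⁴
  horizontal leg (remainder): d = -1.7082 in → contributes +8.5569 in⁴
Total I = 29.325 in⁴.
Radius of gyration: k = √(I/A) = √(29.325 / 7.84) = 1.934 in.

k_x ≈ 1.93 in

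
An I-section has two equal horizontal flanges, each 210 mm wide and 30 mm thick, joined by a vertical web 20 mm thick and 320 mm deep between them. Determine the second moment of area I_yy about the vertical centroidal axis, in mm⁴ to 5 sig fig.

I_yy ≈ 4.6518 × 10⁷ mm⁴

Decompose the section into non-overlapping parts with the origin at the bottom-left of its bounding rectangle.
Bottom flange: 210 × 30, A = 6 300 mm², x = 105 mm, Ī = 23 152 500 mm⁴.
Web: 20 × 320, A = 6 400 mm², x = 105 mm, Ī = 213333.3 mm⁴.
Top flange: 210 × 30, A = 6 300 mm², x = 105 mm, Ī = 23 152 500 mm⁴.
By symmetry the centroid is at mid-width, x̄ = 105 mm.
All pieces are centred on the vertical centroidal axis, so I = ΣĪ = 46 518 333 mm⁴.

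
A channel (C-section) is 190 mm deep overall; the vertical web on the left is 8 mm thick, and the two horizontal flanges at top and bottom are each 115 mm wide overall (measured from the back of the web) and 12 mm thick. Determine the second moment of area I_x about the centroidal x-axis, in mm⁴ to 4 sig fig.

Break the section into simple shapes (no overlaps), measuring from the bottom-left corner of the bounding box.
Web: 8 × 190, A = 1 520 mm², y = 95 mm, Ī = 4 572 667 mm⁴.
Top flange (beyond web): 107 × 12, A = 1 284 mm², y = 184 mm, Ī = 15 408 mm⁴.
Bottom flange (beyond web): 107 × 12, A = 1 284 mm², y = 6 mm, Ī = 15 408 mm⁴.
By symmetry the centroid is at mid-height, ȳ = 95 mm.
Transfer each piece to the centroidal x-axis using Ī + A·d² with d = y − 95:
  web: d = 0 mm → contributes +4 572 667 mm⁴
  top flange (beyond web): d = 89 mm → contributes +10 185 972 mm⁴
  bottom flange (beyond web): d = -89 mm → contributes +10 185 972 mm⁴
Total I = 24 944 611 mm⁴.

I_x ≈ 2.494 × 10⁷ mm⁴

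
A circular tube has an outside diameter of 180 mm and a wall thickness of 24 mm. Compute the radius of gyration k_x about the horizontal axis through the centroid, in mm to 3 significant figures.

k_x ≈ 55.8 mm

Break the section into simple shapes (no overlaps), measuring from the bottom-left corner of the bounding box.
Outer circle: ⌀180, A = 25 447 mm², y = 90 mm, Ī = 51 529 974 mm⁴.
Bore (subtracted): ⌀132, A = 13 685 mm², y = 90 mm, Ī = 14 902 723 mm⁴.
By symmetry the centroid is at mid-height, ȳ = 90 mm.
All pieces are centred on the horizontal axis through the centroid, so I = ΣĪ (holes subtracted) = 36 627 251 mm⁴.
Radius of gyration: k = √(I/A) = √(36 627 251 / 11 762) = 55.803 mm.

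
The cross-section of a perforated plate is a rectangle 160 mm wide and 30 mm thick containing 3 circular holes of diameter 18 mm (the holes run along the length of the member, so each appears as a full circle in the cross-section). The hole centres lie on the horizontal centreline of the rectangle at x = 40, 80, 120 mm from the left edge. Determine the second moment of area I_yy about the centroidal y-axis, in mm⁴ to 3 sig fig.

I_yy ≈ 9.41 × 10⁶ mm⁴

Treat the section as a set of non-overlapping primitives; coordinates are from the bounding-box lower-left.
Plate: 160 × 30, A = 4 800 mm², x = 80 mm, Ī = 10 240 000 mm⁴.
Hole 1 (subtracted): ⌀18, A = 254.47 mm², x = 40 mm, Ī = 5 153 mm⁴.
Hole 2 (subtracted): ⌀18, A = 254.47 mm², x = 80 mm, Ī = 5 153 mm⁴.
Hole 3 (subtracted): ⌀18, A = 254.47 mm², x = 120 mm, Ī = 5 153 mm⁴.
By symmetry the centroid is at mid-width, x̄ = 80 mm.
Transfer each piece to the centroidal y-axis using Ī + A·d² with d = x − 80:
  plate: d = 0 mm → contributes +10 240 000 mm⁴
  hole 1: d = -40 mm → contributes −412 303 mm⁴
  hole 2: d = 0 mm → contributes −5 153 mm⁴
  hole 3: d = 40 mm → contributes −412 303 mm⁴
Total I = 9 410 240 mm⁴.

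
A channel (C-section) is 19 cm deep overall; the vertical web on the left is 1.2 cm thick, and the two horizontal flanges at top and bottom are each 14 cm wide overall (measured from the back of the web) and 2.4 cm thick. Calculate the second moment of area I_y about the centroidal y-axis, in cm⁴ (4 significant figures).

Decompose the section into non-overlapping parts with the origin at the bottom-left of its bounding rectangle.
Web: 1.2 × 19, A = 22.8 cm², x = 0.6 cm, Ī = 2.736 cm⁴.
Top flange (beyond web): 12.8 × 2.4, A = 30.72 cm², x = 7.6 cm, Ī = 419.43 cm⁴.
Bottom flange (beyond web): 12.8 × 2.4, A = 30.72 cm², x = 7.6 cm, Ī = 419.43 cm⁴.
Centroid: x̄ = ΣA·x / ΣA = 5.70541 cm.
Transfer each piece to the centroidal y-axis using Ī + A·d² with d = x − 5.70541:
  web: d = -5.10541 cm → contributes +597.024 cm⁴
  top flange (beyond web): d = 1.89459 cm → contributes +529.699 cm⁴
  bottom flange (beyond web): d = 1.89459 cm → contributes +529.699 cm⁴
Total I = 1656.42 cm⁴.

I_y ≈ 1656 cm⁴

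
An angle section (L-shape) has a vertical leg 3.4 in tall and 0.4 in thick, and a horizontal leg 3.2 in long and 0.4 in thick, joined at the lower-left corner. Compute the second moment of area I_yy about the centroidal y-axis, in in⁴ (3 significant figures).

I_yy ≈ 2.32 in⁴

Break the section into simple shapes (no overlaps), measuring from the bottom-left corner of the bounding box.
Vertical leg: 0.4 × 3.4, A = 1.36 in², x = 0.2 in, Ī = 0.018133 in⁴.
Horizontal leg (remainder): 2.8 × 0.4, A = 1.12 in², x = 1.8 in, Ī = 0.73173 in⁴.
Centroid: x̄ = ΣA·x / ΣA = 0.92258 in.
Transfer each piece to the centroidal y-axis using Ī + A·d² with d = x − 0.92258:
  vertical leg: d = -0.72258 in → contributes +0.72822 in⁴
  horizontal leg (remainder): d = 0.87742 in → contributes +1.594 in⁴
Total I = 2.3222 in⁴.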